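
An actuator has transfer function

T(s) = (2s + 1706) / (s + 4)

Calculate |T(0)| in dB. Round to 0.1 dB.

T(0) = 1706 / 4 = 426.5
20 log₁₀(426.5) ≈ 52.60 dB

52.6 dB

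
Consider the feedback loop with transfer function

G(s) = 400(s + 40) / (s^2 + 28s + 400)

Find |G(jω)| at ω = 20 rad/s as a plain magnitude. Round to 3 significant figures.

31.9

At s = jω = j20:
zero (s+40): 40 + j20 → |·| = √(40²+20²) = √2000 ≈ 44.721, ∠ = arctan(20/40) ≈ 26.57°
quadratic: (j20)² + 28·j20 + 400 = 0 + j560 → |·| ≈ 560, ∠ ≈ 90.00°
|G| = 400 · 44.721 / 560 ≈ 31.944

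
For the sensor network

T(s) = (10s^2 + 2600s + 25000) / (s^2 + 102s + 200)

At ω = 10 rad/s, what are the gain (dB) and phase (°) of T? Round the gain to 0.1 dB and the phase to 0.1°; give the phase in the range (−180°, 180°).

Substitute s = j10:
Numerator: 10(j10)^2 + 2600(j10) + 25000 = 24000 + j26000
Denominator: (j10)^2 + 102(j10) + 200 = 100 + j1020
|N| = √(24000² + 26000²) ≈ 35384, ∠N ≈ 47.29°
|D| = √(100² + 1020²) ≈ 1024.9, ∠D ≈ 84.40°
|T| = 35384 / 1024.9 ≈ 34.524
Gain = 20 log₁₀(34.524) ≈ 30.76 dB
∠T = 47.29° − 84.40° = -37.11°

30.8 dB, -37.1°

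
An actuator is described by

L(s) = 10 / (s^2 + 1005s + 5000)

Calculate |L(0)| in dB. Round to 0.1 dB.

-54.0 dB

L(0) = 10 / 5000 = 0.002
20 log₁₀(0.002) ≈ -53.98 dB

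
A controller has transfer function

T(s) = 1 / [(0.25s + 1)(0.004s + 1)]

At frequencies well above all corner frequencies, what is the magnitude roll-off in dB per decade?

-40 dB/decade

Each pole contributes −20 dB/decade at high frequency; each zero contributes +20 dB/decade.
Net: 0 zero(s) − 2 pole(s) → -40 dB/decade.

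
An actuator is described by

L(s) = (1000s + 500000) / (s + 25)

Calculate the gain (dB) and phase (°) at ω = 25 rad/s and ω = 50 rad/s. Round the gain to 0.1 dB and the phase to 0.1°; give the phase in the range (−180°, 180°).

ω = 25: 83.0 dB, -42.1°; ω = 50: 79.1 dB, -57.7°

Substitute s = j25:
Numerator: 1000(j25) + 500000 = 500000 + j25000
Denominator: (j25) + 25 = 25 + j25
|N| = √(500000² + 25000²) ≈ 5.0062e+05, ∠N ≈ 2.86°
|D| = √(25² + 25²) ≈ 35.355, ∠D ≈ 45.00°
|L| = 5.0062e+05 / 35.355 ≈ 14160
Gain = 20 log₁₀(14160) ≈ 83.02 dB
∠L = 2.86° − 45.00° = -42.14°

Substitute s = j50:
Numerator: 1000(j50) + 500000 = 500000 + j50000
Denominator: (j50) + 25 = 25 + j50
|N| = √(500000² + 50000²) ≈ 5.0249e+05, ∠N ≈ 5.71°
|D| = √(25² + 50²) ≈ 55.902, ∠D ≈ 63.43°
|L| = 5.0249e+05 / 55.902 ≈ 8988.8
Gain = 20 log₁₀(8988.8) ≈ 79.07 dB
∠L = 5.71° − 63.43° = -57.72°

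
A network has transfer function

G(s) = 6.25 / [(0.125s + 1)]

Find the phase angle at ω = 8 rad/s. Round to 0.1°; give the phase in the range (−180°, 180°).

-45.0°

At ω = 8 rad/s:
pole (1 + j8·0.125) = 1 + j1 → |·| ≈ 1.4142, ∠ ≈ 45.00°
∠G = (0°) − (45.00°) = -45.00°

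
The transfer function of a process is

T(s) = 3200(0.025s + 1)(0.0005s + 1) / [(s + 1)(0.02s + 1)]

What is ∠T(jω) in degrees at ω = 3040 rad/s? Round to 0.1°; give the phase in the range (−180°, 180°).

-33.1°

At ω = 3040 rad/s:
zero (1 + j3040·0.025) = 1 + j76 → |·| ≈ 76.007, ∠ ≈ 89.25°
zero (1 + j3040·0.0005) = 1 + j1.52 → |·| ≈ 1.8195, ∠ ≈ 56.66°
pole (1 + j3040·1) = 1 + j3040 → |·| ≈ 3040, ∠ ≈ 89.98°
pole (1 + j3040·0.02) = 1 + j60.8 → |·| ≈ 60.808, ∠ ≈ 89.06°
∠T = (89.25° + 56.66°) − (89.98° + 89.06°) = -33.13°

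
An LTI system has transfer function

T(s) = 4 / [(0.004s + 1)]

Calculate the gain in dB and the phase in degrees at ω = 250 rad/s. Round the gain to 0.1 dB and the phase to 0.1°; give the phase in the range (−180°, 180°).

At ω = 250 rad/s:
pole (1 + j250·0.004) = 1 + j1 → |·| ≈ 1.4142, ∠ ≈ 45.00°
|T| = 4 · 1 / (1.4142) ≈ 2.8285
Gain = 20 log₁₀(2.8285) ≈ 9.03 dB
∠T = (0°) − (45.00°) = -45.00°

9.0 dB, -45.0°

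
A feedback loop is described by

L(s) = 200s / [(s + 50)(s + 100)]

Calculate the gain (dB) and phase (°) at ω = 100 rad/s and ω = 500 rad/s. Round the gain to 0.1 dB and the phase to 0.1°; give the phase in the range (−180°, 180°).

At s = jω = j100:
zero at origin: s = j100 → |·| = 100, ∠ = 90.00°
pole (s+50): 50 + j100 → |·| = √(50²+100²) = √12500 ≈ 111.8, ∠ = arctan(100/50) ≈ 63.43°
pole (s+100): 100 + j100 → |·| = √(100²+100²) = √20000 ≈ 141.42, ∠ = arctan(100/100) ≈ 45.00°
|L| = 200 · 100 / 15811 ≈ 1.2649
Gain = 20 log₁₀(1.2649) ≈ 2.04 dB
∠L = 90.00° − 108.43° = -18.43°

At s = jω = j500:
zero at origin: s = j500 → |·| = 500, ∠ = 90.00°
pole (s+50): 50 + j500 → |·| = √(50²+500²) = √252500 ≈ 502.49, ∠ = arctan(500/50) ≈ 84.29°
pole (s+100): 100 + j500 → |·| = √(100²+500²) = √260000 ≈ 509.9, ∠ = arctan(500/100) ≈ 78.69°
|L| = 200 · 500 / 2.5622e+05 ≈ 0.39029
Gain = 20 log₁₀(0.39029) ≈ -8.17 dB
∠L = 90.00° − 162.98° = -72.98°

ω = 100: 2.0 dB, -18.4°; ω = 500: -8.2 dB, -73.0°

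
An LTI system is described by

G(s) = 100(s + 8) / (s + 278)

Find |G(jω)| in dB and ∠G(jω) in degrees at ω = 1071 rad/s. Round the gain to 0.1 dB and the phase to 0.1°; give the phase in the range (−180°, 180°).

At s = jω = j1071:
zero (s+8): 8 + j1071 → |·| = √(8²+1071²) = √1147105 ≈ 1071, ∠ = arctan(1071/8) ≈ 89.57°
pole (s+278): 278 + j1071 → |·| = √(278²+1071²) = √1224325 ≈ 1106.5, ∠ = arctan(1071/278) ≈ 75.45°
|G| = 100 · 1071 / 1106.5 ≈ 96.792
Gain = 20 log₁₀(96.792) ≈ 39.72 dB
∠G = 89.57° − 75.45° = 14.12°

39.7 dB, 14.1°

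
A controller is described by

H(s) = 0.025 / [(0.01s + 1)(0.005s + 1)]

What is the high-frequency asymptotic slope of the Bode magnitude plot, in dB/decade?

Each pole contributes −20 dB/decade at high frequency; each zero contributes +20 dB/decade.
Net: 0 zero(s) − 2 pole(s) → -40 dB/decade.

-40 dB/decade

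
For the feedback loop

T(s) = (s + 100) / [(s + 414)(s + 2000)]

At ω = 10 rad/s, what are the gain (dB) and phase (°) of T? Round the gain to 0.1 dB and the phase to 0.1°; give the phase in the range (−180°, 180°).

At s = jω = j10:
zero (s+100): 100 + j10 → |·| = √(100²+10²) = √10100 ≈ 100.5, ∠ = arctan(10/100) ≈ 5.71°
pole (s+414): 414 + j10 → |·| = √(414²+10²) = √171496 ≈ 414.12, ∠ = arctan(10/414) ≈ 1.38°
pole (s+2000): 2000 + j10 → |·| = √(2000²+10²) = √4000100 ≈ 2000, ∠ = arctan(10/2000) ≈ 0.29°
|T| = 1 · 100.5 / 8.2824e+05 ≈ 0.00012134
Gain = 20 log₁₀(0.00012134) ≈ -78.32 dB
∠T = 5.71° − 1.67° = 4.04°

-78.3 dB, 4.0°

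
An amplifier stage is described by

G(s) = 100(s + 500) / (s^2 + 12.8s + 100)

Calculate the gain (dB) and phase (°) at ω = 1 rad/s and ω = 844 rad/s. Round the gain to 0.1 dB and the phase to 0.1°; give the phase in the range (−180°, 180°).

At s = jω = j1:
zero (s+500): 500 + j1 → |·| = √(500²+1²) = √250001 ≈ 500, ∠ = arctan(1/500) ≈ 0.11°
quadratic: (j1)² + 12.8·j1 + 100 = 99 + j12.8 → |·| ≈ 99.824, ∠ ≈ 7.37°
|G| = 100 · 500 / 99.824 ≈ 500.88
Gain = 20 log₁₀(500.88) ≈ 53.99 dB
∠G = 0.11° − 7.37° = -7.26°

At s = jω = j844:
zero (s+500): 500 + j844 → |·| = √(500²+844²) = √962336 ≈ 980.99, ∠ = arctan(844/500) ≈ 59.36°
quadratic: (j844)² + 12.8·j844 + 100 = -712236 + j10803.2 → |·| ≈ 7.1232e+05, ∠ ≈ 179.13°
|G| = 100 · 980.99 / 7.1232e+05 ≈ 0.13772
Gain = 20 log₁₀(0.13772) ≈ -17.22 dB
∠G = 59.36° − 179.13° = -119.77°

ω = 1: 54.0 dB, -7.3°; ω = 844: -17.2 dB, -119.8°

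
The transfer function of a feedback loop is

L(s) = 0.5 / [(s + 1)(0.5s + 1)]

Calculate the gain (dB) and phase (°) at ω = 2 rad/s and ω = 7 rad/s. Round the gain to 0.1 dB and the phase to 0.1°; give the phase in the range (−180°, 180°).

At ω = 2 rad/s:
pole (1 + j2·1) = 1 + j2 → |·| ≈ 2.2361, ∠ ≈ 63.43°
pole (1 + j2·0.5) = 1 + j1 → |·| ≈ 1.4142, ∠ ≈ 45.00°
|L| = 0.5 · 1 / (2.2361 · 1.4142) ≈ 0.15811
Gain = 20 log₁₀(0.15811) ≈ -16.02 dB
∠L = (0°) − (63.43° + 45.00°) = -108.43°

At ω = 7 rad/s:
pole (1 + j7·1) = 1 + j7 → |·| ≈ 7.0711, ∠ ≈ 81.87°
pole (1 + j7·0.5) = 1 + j3.5 → |·| ≈ 3.6401, ∠ ≈ 74.05°
|L| = 0.5 · 1 / (7.0711 · 3.6401) ≈ 0.019425
Gain = 20 log₁₀(0.019425) ≈ -34.23 dB
∠L = (0°) − (81.87° + 74.05°) = -155.92°

ω = 2: -16.0 dB, -108.4°; ω = 7: -34.2 dB, -155.9°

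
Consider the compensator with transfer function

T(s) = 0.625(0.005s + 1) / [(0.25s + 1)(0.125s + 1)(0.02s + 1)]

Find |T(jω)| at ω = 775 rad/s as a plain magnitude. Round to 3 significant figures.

At ω = 775 rad/s:
zero (1 + j775·0.005) = 1 + j3.875 → |·| ≈ 4.002, ∠ ≈ 75.53°
pole (1 + j775·0.25) = 1 + j193.75 → |·| ≈ 193.75, ∠ ≈ 89.70°
pole (1 + j775·0.125) = 1 + j96.875 → |·| ≈ 96.88, ∠ ≈ 89.41°
pole (1 + j775·0.02) = 1 + j15.5 → |·| ≈ 15.532, ∠ ≈ 86.31°
|T| = 0.625 · 4.002 / (193.75 · 96.88 · 15.532) ≈ 8.5793e-06

8.58e-06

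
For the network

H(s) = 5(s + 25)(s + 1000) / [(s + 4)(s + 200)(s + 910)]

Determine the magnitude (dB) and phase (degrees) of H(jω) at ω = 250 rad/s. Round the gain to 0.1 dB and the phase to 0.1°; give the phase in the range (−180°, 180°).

-35.3 dB, -57.5°

At s = jω = j250:
zero (s+25): 25 + j250 → |·| = √(25²+250²) = √63125 ≈ 251.25, ∠ = arctan(250/25) ≈ 84.29°
zero (s+1000): 1000 + j250 → |·| = √(1000²+250²) = √1062500 ≈ 1030.8, ∠ = arctan(250/1000) ≈ 14.04°
pole (s+4): 4 + j250 → |·| = √(4²+250²) = √62516 ≈ 250.03, ∠ = arctan(250/4) ≈ 89.08°
pole (s+200): 200 + j250 → |·| = √(200²+250²) = √102500 ≈ 320.16, ∠ = arctan(250/200) ≈ 51.34°
pole (s+910): 910 + j250 → |·| = √(910²+250²) = √890600 ≈ 943.72, ∠ = arctan(250/910) ≈ 15.36°
|H| = 5 · 2.5899e+05 / 7.5544e+07 ≈ 0.017142
Gain = 20 log₁₀(0.017142) ≈ -35.32 dB
∠H = 98.33° − 155.78° = -57.45°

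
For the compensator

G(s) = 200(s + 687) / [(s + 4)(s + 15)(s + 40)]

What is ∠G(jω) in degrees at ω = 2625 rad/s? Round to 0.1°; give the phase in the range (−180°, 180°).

At s = jω = j2625:
zero (s+687): 687 + j2625 → |·| = √(687²+2625²) = √7362594 ≈ 2713.4, ∠ = arctan(2625/687) ≈ 75.33°
pole (s+4): 4 + j2625 → |·| = √(4²+2625²) = √6890641 ≈ 2625, ∠ = arctan(2625/4) ≈ 89.91°
pole (s+15): 15 + j2625 → |·| = √(15²+2625²) = √6890850 ≈ 2625, ∠ = arctan(2625/15) ≈ 89.67°
pole (s+40): 40 + j2625 → |·| = √(40²+2625²) = √6892225 ≈ 2625.3, ∠ = arctan(2625/40) ≈ 89.13°
∠G = 75.33° − 268.71° = -193.38° ≡ 166.62° (principal value)

166.6°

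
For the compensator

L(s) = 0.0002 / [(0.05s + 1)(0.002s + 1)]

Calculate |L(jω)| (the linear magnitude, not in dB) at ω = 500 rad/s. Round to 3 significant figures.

At ω = 500 rad/s:
pole (1 + j500·0.05) = 1 + j25 → |·| ≈ 25.02, ∠ ≈ 87.71°
pole (1 + j500·0.002) = 1 + j1 → |·| ≈ 1.4142, ∠ ≈ 45.00°
|L| = 0.0002 · 1 / (25.02 · 1.4142) ≈ 5.6524e-06

5.65e-06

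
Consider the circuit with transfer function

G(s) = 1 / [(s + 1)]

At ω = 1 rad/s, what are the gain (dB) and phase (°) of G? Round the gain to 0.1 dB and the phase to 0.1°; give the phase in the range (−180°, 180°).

At ω = 1 rad/s:
pole (1 + j1·1) = 1 + j1 → |·| ≈ 1.4142, ∠ ≈ 45.00°
|G| = 1 · 1 / (1.4142) ≈ 0.70711
Gain = 20 log₁₀(0.70711) ≈ -3.01 dB
∠G = (0°) − (45.00°) = -45.00°

-3.0 dB, -45.0°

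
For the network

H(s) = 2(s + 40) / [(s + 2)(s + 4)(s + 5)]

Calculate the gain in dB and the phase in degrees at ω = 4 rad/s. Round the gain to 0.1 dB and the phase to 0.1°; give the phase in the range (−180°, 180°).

At s = jω = j4:
zero (s+40): 40 + j4 → |·| = √(40²+4²) = √1616 ≈ 40.2, ∠ = arctan(4/40) ≈ 5.71°
pole (s+2): 2 + j4 → |·| = √(2²+4²) = √20 ≈ 4.4721, ∠ = arctan(4/2) ≈ 63.43°
pole (s+4): 4 + j4 → |·| = √(4²+4²) = √32 ≈ 5.6569, ∠ = arctan(4/4) ≈ 45.00°
pole (s+5): 5 + j4 → |·| = √(5²+4²) = √41 ≈ 6.4031, ∠ = arctan(4/5) ≈ 38.66°
|H| = 2 · 40.2 / 161.99 ≈ 0.49633
Gain = 20 log₁₀(0.49633) ≈ -6.08 dB
∠H = 5.71° − 147.09° = -141.38°

-6.1 dB, -141.4°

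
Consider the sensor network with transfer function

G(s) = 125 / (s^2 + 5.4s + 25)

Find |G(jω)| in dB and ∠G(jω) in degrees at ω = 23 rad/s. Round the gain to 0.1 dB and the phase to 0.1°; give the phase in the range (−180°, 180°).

At s = jω = j23:
quadratic: (j23)² + 5.4·j23 + 25 = -504 + j124.2 → |·| ≈ 519.08, ∠ ≈ 166.16°
|G| = 125 / 519.08 ≈ 0.24081
Gain = 20 log₁₀(0.24081) ≈ -12.37 dB
∠G = 0.00° − 166.16° = -166.16°

-12.4 dB, -166.2°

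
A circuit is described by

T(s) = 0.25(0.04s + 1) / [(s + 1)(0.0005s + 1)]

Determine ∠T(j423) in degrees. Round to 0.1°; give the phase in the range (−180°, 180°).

-15.2°

At ω = 423 rad/s:
zero (1 + j423·0.04) = 1 + j16.92 → |·| ≈ 16.95, ∠ ≈ 86.62°
pole (1 + j423·1) = 1 + j423 → |·| ≈ 423, ∠ ≈ 89.86°
pole (1 + j423·0.0005) = 1 + j0.2115 → |·| ≈ 1.0221, ∠ ≈ 11.94°
∠T = (86.62°) − (89.86° + 11.94°) = -15.18°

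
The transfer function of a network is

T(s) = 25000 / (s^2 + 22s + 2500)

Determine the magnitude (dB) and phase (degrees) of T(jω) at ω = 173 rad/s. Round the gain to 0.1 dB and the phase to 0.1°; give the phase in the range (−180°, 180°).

At s = jω = j173:
quadratic: (j173)² + 22·j173 + 2500 = -27429 + j3806 → |·| ≈ 27692, ∠ ≈ 172.10°
|T| = 25000 / 27692 ≈ 0.90279
Gain = 20 log₁₀(0.90279) ≈ -0.89 dB
∠T = 0.00° − 172.10° = -172.10°

-0.9 dB, -172.1°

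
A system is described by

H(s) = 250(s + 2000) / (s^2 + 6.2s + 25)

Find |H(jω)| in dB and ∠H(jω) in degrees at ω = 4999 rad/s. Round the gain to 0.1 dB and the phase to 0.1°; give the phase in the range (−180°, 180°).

-25.4 dB, -111.7°

At s = jω = j4999:
zero (s+2000): 2000 + j4999 → |·| = √(2000²+4999²) = √28990001 ≈ 5384.2, ∠ = arctan(4999/2000) ≈ 68.19°
quadratic: (j4999)² + 6.2·j4999 + 25 = -24989976 + j30993.8 → |·| ≈ 2.499e+07, ∠ ≈ 179.93°
|H| = 250 · 5384.2 / 2.499e+07 ≈ 0.053864
Gain = 20 log₁₀(0.053864) ≈ -25.37 dB
∠H = 68.19° − 179.93° = -111.74°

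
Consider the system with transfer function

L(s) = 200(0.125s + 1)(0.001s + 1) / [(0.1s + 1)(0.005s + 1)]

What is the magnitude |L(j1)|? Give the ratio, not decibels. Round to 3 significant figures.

At ω = 1 rad/s:
zero (1 + j1·0.125) = 1 + j0.125 → |·| ≈ 1.0078, ∠ ≈ 7.13°
zero (1 + j1·0.001) = 1 + j0.001 → |·| ≈ 1, ∠ ≈ 0.06°
pole (1 + j1·0.1) = 1 + j0.1 → |·| ≈ 1.005, ∠ ≈ 5.71°
pole (1 + j1·0.005) = 1 + j0.005 → |·| ≈ 1, ∠ ≈ 0.29°
|L| = 200 · 1.0078 · 1 / (1.005 · 1) ≈ 200.56

201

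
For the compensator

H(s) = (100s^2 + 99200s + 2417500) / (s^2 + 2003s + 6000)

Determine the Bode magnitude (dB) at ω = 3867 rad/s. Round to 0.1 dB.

Substitute s = j3867:
Numerator: 100(j3867)^2 + 99200(j3867) + 2417500 = -1492951400 + j383606400
Denominator: (j3867)^2 + 2003(j3867) + 6000 = -14947689 + j7745601
|N| = √(1492951400² + 383606400²) ≈ 1.5414e+09, ∠N ≈ 165.59°
|D| = √(14947689² + 7745601²) ≈ 1.6835e+07, ∠D ≈ 152.61°
|H| = 1.5414e+09 / 1.6835e+07 ≈ 91.559
Gain = 20 log₁₀(91.559) ≈ 39.23 dB

39.2 dB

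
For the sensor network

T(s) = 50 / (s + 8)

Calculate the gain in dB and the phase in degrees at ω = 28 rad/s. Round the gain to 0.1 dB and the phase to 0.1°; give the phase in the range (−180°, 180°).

Substitute s = j28:
Numerator: 50 = 50 + j0
Denominator: (j28) + 8 = 8 + j28
|N| = √(50² + 0²) ≈ 50, ∠N ≈ 0.00°
|D| = √(8² + 28²) ≈ 29.12, ∠D ≈ 74.05°
|T| = 50 / 29.12 ≈ 1.717
Gain = 20 log₁₀(1.717) ≈ 4.70 dB
∠T = 0.00° − 74.05° = -74.05°

4.7 dB, -74.1°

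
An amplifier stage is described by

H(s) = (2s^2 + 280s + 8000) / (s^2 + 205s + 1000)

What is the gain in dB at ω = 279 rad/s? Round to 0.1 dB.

4.8 dB

Substitute s = j279:
Numerator: 2(j279)^2 + 280(j279) + 8000 = -147682 + j78120
Denominator: (j279)^2 + 205(j279) + 1000 = -76841 + j57195
|N| = √(147682² + 78120²) ≈ 1.6707e+05, ∠N ≈ 152.12°
|D| = √(76841² + 57195²) ≈ 95790, ∠D ≈ 143.34°
|H| = 1.6707e+05 / 95790 ≈ 1.7441
Gain = 20 log₁₀(1.7441) ≈ 4.83 dB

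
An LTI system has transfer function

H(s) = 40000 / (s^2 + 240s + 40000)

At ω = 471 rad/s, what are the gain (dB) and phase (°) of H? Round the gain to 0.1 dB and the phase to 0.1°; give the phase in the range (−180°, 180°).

-14.6 dB, -148.1°

At s = jω = j471:
quadratic: (j471)² + 240·j471 + 40000 = -181841 + j113040 → |·| ≈ 2.1411e+05, ∠ ≈ 148.13°
|H| = 40000 / 2.1411e+05 ≈ 0.18682
Gain = 20 log₁₀(0.18682) ≈ -14.57 dB
∠H = 0.00° − 148.13° = -148.13°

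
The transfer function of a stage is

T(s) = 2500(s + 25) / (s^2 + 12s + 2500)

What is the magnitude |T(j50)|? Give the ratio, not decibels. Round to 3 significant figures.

233

At s = jω = j50:
zero (s+25): 25 + j50 → |·| = √(25²+50²) = √3125 ≈ 55.902, ∠ = arctan(50/25) ≈ 63.43°
quadratic: (j50)² + 12·j50 + 2500 = 0 + j600 → |·| ≈ 600, ∠ ≈ 90.00°
|T| = 2500 · 55.902 / 600 ≈ 232.93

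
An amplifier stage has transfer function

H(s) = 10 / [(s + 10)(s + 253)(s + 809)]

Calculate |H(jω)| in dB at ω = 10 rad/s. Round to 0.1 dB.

-109.2 dB

At s = jω = j10:
pole (s+10): 10 + j10 → |·| = √(10²+10²) = √200 ≈ 14.142, ∠ = arctan(10/10) ≈ 45.00°
pole (s+253): 253 + j10 → |·| = √(253²+10²) = √64109 ≈ 253.2, ∠ = arctan(10/253) ≈ 2.26°
pole (s+809): 809 + j10 → |·| = √(809²+10²) = √654581 ≈ 809.06, ∠ = arctan(10/809) ≈ 0.71°
|H| = 10 / 2.897e+06 ≈ 3.4518e-06
Gain = 20 log₁₀(3.4518e-06) ≈ -109.24 dB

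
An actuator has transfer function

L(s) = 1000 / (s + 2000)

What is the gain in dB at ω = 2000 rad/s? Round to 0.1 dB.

-9.0 dB

Substitute s = j2000:
Numerator: 1000 = 1000 + j0
Denominator: (j2000) + 2000 = 2000 + j2000
|N| = √(1000² + 0²) ≈ 1000, ∠N ≈ 0.00°
|D| = √(2000² + 2000²) ≈ 2828.4, ∠D ≈ 45.00°
|L| = 1000 / 2828.4 ≈ 0.35356
Gain = 20 log₁₀(0.35356) ≈ -9.03 dB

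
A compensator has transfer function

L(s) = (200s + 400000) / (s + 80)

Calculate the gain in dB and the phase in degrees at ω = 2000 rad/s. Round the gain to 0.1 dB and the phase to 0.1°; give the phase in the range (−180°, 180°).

Substitute s = j2000:
Numerator: 200(j2000) + 400000 = 400000 + j400000
Denominator: (j2000) + 80 = 80 + j2000
|N| = √(400000² + 400000²) ≈ 5.6569e+05, ∠N ≈ 45.00°
|D| = √(80² + 2000²) ≈ 2001.6, ∠D ≈ 87.71°
|L| = 5.6569e+05 / 2001.6 ≈ 282.62
Gain = 20 log₁₀(282.62) ≈ 49.02 dB
∠L = 45.00° − 87.71° = -42.71°

49.0 dB, -42.7°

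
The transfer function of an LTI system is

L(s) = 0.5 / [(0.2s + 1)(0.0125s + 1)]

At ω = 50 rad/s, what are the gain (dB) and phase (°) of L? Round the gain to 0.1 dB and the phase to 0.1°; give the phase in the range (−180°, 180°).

At ω = 50 rad/s:
pole (1 + j50·0.2) = 1 + j10 → |·| ≈ 10.05, ∠ ≈ 84.29°
pole (1 + j50·0.0125) = 1 + j0.625 → |·| ≈ 1.1792, ∠ ≈ 32.01°
|L| = 0.5 · 1 / (10.05 · 1.1792) ≈ 0.042191
Gain = 20 log₁₀(0.042191) ≈ -27.50 dB
∠L = (0°) − (84.29° + 32.01°) = -116.30°

-27.5 dB, -116.3°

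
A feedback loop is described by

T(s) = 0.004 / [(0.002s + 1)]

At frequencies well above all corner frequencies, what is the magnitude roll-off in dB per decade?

-20 dB/decade

Each pole contributes −20 dB/decade at high frequency; each zero contributes +20 dB/decade.
Net: 0 zero(s) − 1 pole(s) → -20 dB/decade.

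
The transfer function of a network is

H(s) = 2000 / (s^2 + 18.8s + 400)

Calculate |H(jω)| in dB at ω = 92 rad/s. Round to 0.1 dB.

-12.3 dB

At s = jω = j92:
quadratic: (j92)² + 18.8·j92 + 400 = -8064 + j1729.6 → |·| ≈ 8247.4, ∠ ≈ 167.89°
|H| = 2000 / 8247.4 ≈ 0.2425
Gain = 20 log₁₀(0.2425) ≈ -12.31 dB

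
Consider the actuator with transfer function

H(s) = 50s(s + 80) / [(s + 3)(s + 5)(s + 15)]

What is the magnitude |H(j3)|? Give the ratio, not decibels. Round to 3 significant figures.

At s = jω = j3:
zero (s+80): 80 + j3 → |·| = √(80²+3²) = √6409 ≈ 80.056, ∠ = arctan(3/80) ≈ 2.15°
zero at origin: s = j3 → |·| = 3, ∠ = 90.00°
pole (s+3): 3 + j3 → |·| = √(3²+3²) = √18 ≈ 4.2426, ∠ = arctan(3/3) ≈ 45.00°
pole (s+5): 5 + j3 → |·| = √(5²+3²) = √34 ≈ 5.831, ∠ = arctan(3/5) ≈ 30.96°
pole (s+15): 15 + j3 → |·| = √(15²+3²) = √234 ≈ 15.297, ∠ = arctan(3/15) ≈ 11.31°
|H| = 50 · 240.17 / 378.43 ≈ 31.732

31.7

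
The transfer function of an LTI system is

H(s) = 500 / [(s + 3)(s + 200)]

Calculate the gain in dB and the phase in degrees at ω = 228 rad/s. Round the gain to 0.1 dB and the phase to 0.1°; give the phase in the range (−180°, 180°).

-42.8 dB, -138.0°

At s = jω = j228:
pole (s+3): 3 + j228 → |·| = √(3²+228²) = √51993 ≈ 228.02, ∠ = arctan(228/3) ≈ 89.25°
pole (s+200): 200 + j228 → |·| = √(200²+228²) = √91984 ≈ 303.29, ∠ = arctan(228/200) ≈ 48.74°
|H| = 500 / 69156 ≈ 0.00723
Gain = 20 log₁₀(0.00723) ≈ -42.82 dB
∠H = 0.00° − 137.99° = -137.99°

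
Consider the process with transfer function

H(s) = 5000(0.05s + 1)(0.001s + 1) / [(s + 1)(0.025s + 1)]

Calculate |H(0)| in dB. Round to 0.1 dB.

74.0 dB

H(0) = 5000 · 1 / 1 = 5000
20 log₁₀(5000) ≈ 73.98 dB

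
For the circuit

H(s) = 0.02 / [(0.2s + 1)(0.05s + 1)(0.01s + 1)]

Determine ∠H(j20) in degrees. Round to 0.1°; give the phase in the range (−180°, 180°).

-132.3°

At ω = 20 rad/s:
pole (1 + j20·0.2) = 1 + j4 → |·| ≈ 4.1231, ∠ ≈ 75.96°
pole (1 + j20·0.05) = 1 + j1 → |·| ≈ 1.4142, ∠ ≈ 45.00°
pole (1 + j20·0.01) = 1 + j0.2 → |·| ≈ 1.0198, ∠ ≈ 11.31°
∠H = (0°) − (75.96° + 45.00° + 11.31°) = -132.27°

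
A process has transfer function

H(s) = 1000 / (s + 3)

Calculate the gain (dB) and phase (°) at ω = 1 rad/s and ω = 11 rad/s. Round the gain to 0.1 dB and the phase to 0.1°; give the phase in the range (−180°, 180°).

At s = jω = j1:
pole (s+3): 3 + j1 → |·| = √(3²+1²) = √10 ≈ 3.1623, ∠ = arctan(1/3) ≈ 18.43°
|H| = 1000 / 3.1623 ≈ 316.23
Gain = 20 log₁₀(316.23) ≈ 50.00 dB
∠H = 0.00° − 18.43° = -18.43°

At s = jω = j11:
pole (s+3): 3 + j11 → |·| = √(3²+11²) = √130 ≈ 11.402, ∠ = arctan(11/3) ≈ 74.74°
|H| = 1000 / 11.402 ≈ 87.704
Gain = 20 log₁₀(87.704) ≈ 38.86 dB
∠H = 0.00° − 74.74° = -74.74°

ω = 1: 50.0 dB, -18.4°; ω = 11: 38.9 dB, -74.7°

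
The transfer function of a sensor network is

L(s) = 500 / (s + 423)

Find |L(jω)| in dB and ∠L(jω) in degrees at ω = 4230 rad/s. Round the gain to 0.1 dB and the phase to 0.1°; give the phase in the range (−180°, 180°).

-18.6 dB, -84.3°

Substitute s = j4230:
Numerator: 500 = 500 + j0
Denominator: (j4230) + 423 = 423 + j4230
|N| = √(500² + 0²) ≈ 500, ∠N ≈ 0.00°
|D| = √(423² + 4230²) ≈ 4251.1, ∠D ≈ 84.29°
|L| = 500 / 4251.1 ≈ 0.11762
Gain = 20 log₁₀(0.11762) ≈ -18.59 dB
∠L = 0.00° − 84.29° = -84.29°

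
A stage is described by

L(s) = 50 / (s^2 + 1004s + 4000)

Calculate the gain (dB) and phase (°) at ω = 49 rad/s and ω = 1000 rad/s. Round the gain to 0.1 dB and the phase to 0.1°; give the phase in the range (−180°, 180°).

ω = 49: -59.9 dB, -88.1°; ω = 1000: -89.0 dB, -134.8°

Substitute s = j49:
Numerator: 50 = 50 + j0
Denominator: (j49)^2 + 1004(j49) + 4000 = 1599 + j49196
|N| = √(50² + 0²) ≈ 50, ∠N ≈ 0.00°
|D| = √(1599² + 49196²) ≈ 49222, ∠D ≈ 88.14°
|L| = 50 / 49222 ≈ 0.0010158
Gain = 20 log₁₀(0.0010158) ≈ -59.86 dB
∠L = 0.00° − 88.14° = -88.14°

Substitute s = j1000:
Numerator: 50 = 50 + j0
Denominator: (j1000)^2 + 1004(j1000) + 4000 = -996000 + j1004000
|N| = √(50² + 0²) ≈ 50, ∠N ≈ 0.00°
|D| = √(996000² + 1004000²) ≈ 1.4142e+06, ∠D ≈ 134.77°
|L| = 50 / 1.4142e+06 ≈ 3.5356e-05
Gain = 20 log₁₀(3.5356e-05) ≈ -89.03 dB
∠L = 0.00° − 134.77° = -134.77°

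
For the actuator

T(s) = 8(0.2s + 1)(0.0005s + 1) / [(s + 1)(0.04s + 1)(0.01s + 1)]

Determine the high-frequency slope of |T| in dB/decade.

Each pole contributes −20 dB/decade at high frequency; each zero contributes +20 dB/decade.
Net: 2 zero(s) − 3 pole(s) → -20 dB/decade.

-20 dB/decade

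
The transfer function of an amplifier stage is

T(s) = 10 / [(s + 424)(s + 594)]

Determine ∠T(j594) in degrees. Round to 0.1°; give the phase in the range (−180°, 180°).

-99.5°

At s = jω = j594:
pole (s+424): 424 + j594 → |·| = √(424²+594²) = √532612 ≈ 729.8, ∠ = arctan(594/424) ≈ 54.48°
pole (s+594): 594 + j594 → |·| = √(594²+594²) = √705672 ≈ 840.04, ∠ = arctan(594/594) ≈ 45.00°
∠T = 0.00° − 99.48° = -99.48°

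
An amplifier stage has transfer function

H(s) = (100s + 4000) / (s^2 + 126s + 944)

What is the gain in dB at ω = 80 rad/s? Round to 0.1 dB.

-2.2 dB

Substitute s = j80:
Numerator: 100(j80) + 4000 = 4000 + j8000
Denominator: (j80)^2 + 126(j80) + 944 = -5456 + j10080
|N| = √(4000² + 8000²) ≈ 8944.3, ∠N ≈ 63.43°
|D| = √(5456² + 10080²) ≈ 11462, ∠D ≈ 118.43°
|H| = 8944.3 / 11462 ≈ 0.78034
Gain = 20 log₁₀(0.78034) ≈ -2.15 dB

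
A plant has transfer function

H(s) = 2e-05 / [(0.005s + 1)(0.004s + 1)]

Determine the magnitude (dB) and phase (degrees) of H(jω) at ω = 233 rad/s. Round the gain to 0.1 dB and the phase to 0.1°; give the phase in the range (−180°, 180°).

At ω = 233 rad/s:
pole (1 + j233·0.005) = 1 + j1.165 → |·| ≈ 1.5353, ∠ ≈ 49.36°
pole (1 + j233·0.004) = 1 + j0.932 → |·| ≈ 1.367, ∠ ≈ 42.98°
|H| = 2e-05 · 1 / (1.5353 · 1.367) ≈ 9.5295e-06
Gain = 20 log₁₀(9.5295e-06) ≈ -100.42 dB
∠H = (0°) − (49.36° + 42.98°) = -92.34°

-100.4 dB, -92.3°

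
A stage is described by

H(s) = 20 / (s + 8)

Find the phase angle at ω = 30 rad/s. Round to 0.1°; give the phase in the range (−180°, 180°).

Substitute s = j30:
Numerator: 20 = 20 + j0
Denominator: (j30) + 8 = 8 + j30
|N| = √(20² + 0²) ≈ 20, ∠N ≈ 0.00°
|D| = √(8² + 30²) ≈ 31.048, ∠D ≈ 75.07°
∠H = 0.00° − 75.07° = -75.07°

-75.1°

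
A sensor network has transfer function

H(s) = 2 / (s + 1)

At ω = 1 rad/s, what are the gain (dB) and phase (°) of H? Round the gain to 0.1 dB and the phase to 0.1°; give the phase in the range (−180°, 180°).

At s = jω = j1:
pole (s+1): 1 + j1 → |·| = √(1²+1²) = √2 ≈ 1.4142, ∠ = arctan(1/1) ≈ 45.00°
|H| = 2 / 1.4142 ≈ 1.4142
Gain = 20 log₁₀(1.4142) ≈ 3.01 dB
∠H = 0.00° − 45.00° = -45.00°

3.0 dB, -45.0°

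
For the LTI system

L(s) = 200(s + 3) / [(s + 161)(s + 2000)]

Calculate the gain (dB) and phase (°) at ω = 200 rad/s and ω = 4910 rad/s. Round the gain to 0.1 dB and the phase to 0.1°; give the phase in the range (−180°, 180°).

At s = jω = j200:
zero (s+3): 3 + j200 → |·| = √(3²+200²) = √40009 ≈ 200.02, ∠ = arctan(200/3) ≈ 89.14°
pole (s+161): 161 + j200 → |·| = √(161²+200²) = √65921 ≈ 256.75, ∠ = arctan(200/161) ≈ 51.17°
pole (s+2000): 2000 + j200 → |·| = √(2000²+200²) = √4040000 ≈ 2010, ∠ = arctan(200/2000) ≈ 5.71°
|L| = 200 · 200.02 / 5.1607e+05 ≈ 0.077517
Gain = 20 log₁₀(0.077517) ≈ -22.21 dB
∠L = 89.14° − 56.88° = 32.26°

At s = jω = j4910:
zero (s+3): 3 + j4910 → |·| = √(3²+4910²) = √24108109 ≈ 4910, ∠ = arctan(4910/3) ≈ 89.96°
pole (s+161): 161 + j4910 → |·| = √(161²+4910²) = √24134021 ≈ 4912.6, ∠ = arctan(4910/161) ≈ 88.12°
pole (s+2000): 2000 + j4910 → |·| = √(2000²+4910²) = √28108100 ≈ 5301.7, ∠ = arctan(4910/2000) ≈ 67.84°
|L| = 200 · 4910 / 2.6045e+07 ≈ 0.037704
Gain = 20 log₁₀(0.037704) ≈ -28.47 dB
∠L = 89.96° − 155.96° = -66.00°

ω = 200: -22.2 dB, 32.3°; ω = 4910: -28.5 dB, -66.0°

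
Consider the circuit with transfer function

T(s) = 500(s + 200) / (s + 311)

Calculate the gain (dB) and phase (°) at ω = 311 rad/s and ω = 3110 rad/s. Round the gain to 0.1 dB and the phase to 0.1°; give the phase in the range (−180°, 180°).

ω = 311: 52.5 dB, 12.3°; ω = 3110: 54.0 dB, 2.0°

At s = jω = j311:
zero (s+200): 200 + j311 → |·| = √(200²+311²) = √136721 ≈ 369.76, ∠ = arctan(311/200) ≈ 57.26°
pole (s+311): 311 + j311 → |·| = √(311²+311²) = √193442 ≈ 439.82, ∠ = arctan(311/311) ≈ 45.00°
|T| = 500 · 369.76 / 439.82 ≈ 420.35
Gain = 20 log₁₀(420.35) ≈ 52.47 dB
∠T = 57.26° − 45.00° = 12.26°

At s = jω = j3110:
zero (s+200): 200 + j3110 → |·| = √(200²+3110²) = √9712100 ≈ 3116.4, ∠ = arctan(3110/200) ≈ 86.32°
pole (s+311): 311 + j3110 → |·| = √(311²+3110²) = √9768821 ≈ 3125.5, ∠ = arctan(3110/311) ≈ 84.29°
|T| = 500 · 3116.4 / 3125.5 ≈ 498.54
Gain = 20 log₁₀(498.54) ≈ 53.95 dB
∠T = 86.32° − 84.29° = 2.03°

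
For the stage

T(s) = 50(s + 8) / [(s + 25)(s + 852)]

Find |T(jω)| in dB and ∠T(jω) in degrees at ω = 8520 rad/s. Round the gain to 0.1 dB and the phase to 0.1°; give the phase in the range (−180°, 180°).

-44.7 dB, -84.2°

At s = jω = j8520:
zero (s+8): 8 + j8520 → |·| = √(8²+8520²) = √72590464 ≈ 8520, ∠ = arctan(8520/8) ≈ 89.95°
pole (s+25): 25 + j8520 → |·| = √(25²+8520²) = √72591025 ≈ 8520, ∠ = arctan(8520/25) ≈ 89.83°
pole (s+852): 852 + j8520 → |·| = √(852²+8520²) = √73316304 ≈ 8562.5, ∠ = arctan(8520/852) ≈ 84.29°
|T| = 50 · 8520 / 7.2952e+07 ≈ 0.0058395
Gain = 20 log₁₀(0.0058395) ≈ -44.67 dB
∠T = 89.95° − 174.12° = -84.17°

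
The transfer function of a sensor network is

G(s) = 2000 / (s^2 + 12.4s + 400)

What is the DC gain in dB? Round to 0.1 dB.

G(0) = 2000 / 400 = 5
20 log₁₀(5) ≈ 13.98 dB

14.0 dB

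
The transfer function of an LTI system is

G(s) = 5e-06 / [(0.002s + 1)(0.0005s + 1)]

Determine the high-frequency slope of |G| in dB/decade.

Each pole contributes −20 dB/decade at high frequency; each zero contributes +20 dB/decade.
Net: 0 zero(s) − 2 pole(s) → -40 dB/decade.

-40 dB/decade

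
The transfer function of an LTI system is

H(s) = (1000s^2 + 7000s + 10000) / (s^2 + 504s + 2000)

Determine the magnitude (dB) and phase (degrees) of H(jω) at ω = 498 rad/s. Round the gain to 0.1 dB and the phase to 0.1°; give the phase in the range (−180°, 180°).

57.0 dB, 44.8°

Substitute s = j498:
Numerator: 1000(j498)^2 + 7000(j498) + 10000 = -247994000 + j3486000
Denominator: (j498)^2 + 504(j498) + 2000 = -246004 + j250992
|N| = √(247994000² + 3486000²) ≈ 2.4802e+08, ∠N ≈ 179.19°
|D| = √(246004² + 250992²) ≈ 3.5145e+05, ∠D ≈ 134.42°
|H| = 2.4802e+08 / 3.5145e+05 ≈ 705.7
Gain = 20 log₁₀(705.7) ≈ 56.97 dB
∠H = 179.19° − 134.42° = 44.77°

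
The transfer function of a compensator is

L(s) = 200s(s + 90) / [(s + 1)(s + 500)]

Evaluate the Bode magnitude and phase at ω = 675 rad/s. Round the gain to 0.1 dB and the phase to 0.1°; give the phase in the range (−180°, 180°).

44.2 dB, 29.0°

At s = jω = j675:
zero (s+90): 90 + j675 → |·| = √(90²+675²) = √463725 ≈ 680.97, ∠ = arctan(675/90) ≈ 82.41°
zero at origin: s = j675 → |·| = 675, ∠ = 90.00°
pole (s+1): 1 + j675 → |·| = √(1²+675²) = √455626 ≈ 675, ∠ = arctan(675/1) ≈ 89.92°
pole (s+500): 500 + j675 → |·| = √(500²+675²) = √705625 ≈ 840.01, ∠ = arctan(675/500) ≈ 53.47°
|L| = 200 · 4.5965e+05 / 5.6701e+05 ≈ 162.13
Gain = 20 log₁₀(162.13) ≈ 44.20 dB
∠L = 172.41° − 143.39° = 29.02°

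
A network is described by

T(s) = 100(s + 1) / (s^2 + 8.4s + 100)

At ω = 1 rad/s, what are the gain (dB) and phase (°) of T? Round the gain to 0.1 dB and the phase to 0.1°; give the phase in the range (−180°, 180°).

At s = jω = j1:
zero (s+1): 1 + j1 → |·| = √(1²+1²) = √2 ≈ 1.4142, ∠ = arctan(1/1) ≈ 45.00°
quadratic: (j1)² + 8.4·j1 + 100 = 99 + j8.4 → |·| ≈ 99.356, ∠ ≈ 4.85°
|T| = 100 · 1.4142 / 99.356 ≈ 1.4234
Gain = 20 log₁₀(1.4234) ≈ 3.07 dB
∠T = 45.00° − 4.85° = 40.15°

3.1 dB, 40.2°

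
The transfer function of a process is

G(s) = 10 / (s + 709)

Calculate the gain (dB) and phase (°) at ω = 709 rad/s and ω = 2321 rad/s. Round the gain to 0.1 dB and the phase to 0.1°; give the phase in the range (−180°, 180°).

Substitute s = j709:
Numerator: 10 = 10 + j0
Denominator: (j709) + 709 = 709 + j709
|N| = √(10² + 0²) ≈ 10, ∠N ≈ 0.00°
|D| = √(709² + 709²) ≈ 1002.7, ∠D ≈ 45.00°
|G| = 10 / 1002.7 ≈ 0.0099731
Gain = 20 log₁₀(0.0099731) ≈ -40.02 dB
∠G = 0.00° − 45.00° = -45.00°

Substitute s = j2321:
Numerator: 10 = 10 + j0
Denominator: (j2321) + 709 = 709 + j2321
|N| = √(10² + 0²) ≈ 10, ∠N ≈ 0.00°
|D| = √(709² + 2321²) ≈ 2426.9, ∠D ≈ 73.01°
|G| = 10 / 2426.9 ≈ 0.0041205
Gain = 20 log₁₀(0.0041205) ≈ -47.70 dB
∠G = 0.00° − 73.01° = -73.01°

ω = 709: -40.0 dB, -45.0°; ω = 2321: -47.7 dB, -73.0°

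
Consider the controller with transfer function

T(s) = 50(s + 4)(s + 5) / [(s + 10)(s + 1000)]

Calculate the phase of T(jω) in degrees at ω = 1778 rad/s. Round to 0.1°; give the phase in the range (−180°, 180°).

At s = jω = j1778:
zero (s+4): 4 + j1778 → |·| = √(4²+1778²) = √3161300 ≈ 1778, ∠ = arctan(1778/4) ≈ 89.87°
zero (s+5): 5 + j1778 → |·| = √(5²+1778²) = √3161309 ≈ 1778, ∠ = arctan(1778/5) ≈ 89.84°
pole (s+10): 10 + j1778 → |·| = √(10²+1778²) = √3161384 ≈ 1778, ∠ = arctan(1778/10) ≈ 89.68°
pole (s+1000): 1000 + j1778 → |·| = √(1000²+1778²) = √4161284 ≈ 2039.9, ∠ = arctan(1778/1000) ≈ 60.65°
∠T = 179.71° − 150.33° = 29.38°

29.4°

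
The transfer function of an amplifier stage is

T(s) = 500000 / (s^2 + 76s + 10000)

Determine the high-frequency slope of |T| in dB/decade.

-40 dB/decade

Each pole contributes −20 dB/decade at high frequency; each zero contributes +20 dB/decade.
Net: 0 zero(s) − 2 pole(s) → -40 dB/decade.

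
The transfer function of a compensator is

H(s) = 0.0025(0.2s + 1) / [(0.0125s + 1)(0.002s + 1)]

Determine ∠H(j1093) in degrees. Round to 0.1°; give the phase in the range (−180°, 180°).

At ω = 1093 rad/s:
zero (1 + j1093·0.2) = 1 + j218.6 → |·| ≈ 218.6, ∠ ≈ 89.74°
pole (1 + j1093·0.0125) = 1 + j13.6625 → |·| ≈ 13.699, ∠ ≈ 85.81°
pole (1 + j1093·0.002) = 1 + j2.186 → |·| ≈ 2.4039, ∠ ≈ 65.42°
∠H = (89.74°) − (85.81° + 65.42°) = -61.49°

-61.5°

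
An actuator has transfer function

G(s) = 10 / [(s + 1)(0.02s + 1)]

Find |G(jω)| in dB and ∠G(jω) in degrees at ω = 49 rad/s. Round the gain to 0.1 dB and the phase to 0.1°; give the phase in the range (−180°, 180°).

At ω = 49 rad/s:
pole (1 + j49·1) = 1 + j49 → |·| ≈ 49.01, ∠ ≈ 88.83°
pole (1 + j49·0.02) = 1 + j0.98 → |·| ≈ 1.4001, ∠ ≈ 44.42°
|G| = 10 · 1 / (49.01 · 1.4001) ≈ 0.14573
Gain = 20 log₁₀(0.14573) ≈ -16.73 dB
∠G = (0°) − (88.83° + 44.42°) = -133.25°

-16.7 dB, -133.3°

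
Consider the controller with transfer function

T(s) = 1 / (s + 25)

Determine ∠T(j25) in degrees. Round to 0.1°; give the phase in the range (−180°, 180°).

At s = jω = j25:
pole (s+25): 25 + j25 → |·| = √(25²+25²) = √1250 ≈ 35.355, ∠ = arctan(25/25) ≈ 45.00°
∠T = 0.00° − 45.00° = -45.00°

-45.0°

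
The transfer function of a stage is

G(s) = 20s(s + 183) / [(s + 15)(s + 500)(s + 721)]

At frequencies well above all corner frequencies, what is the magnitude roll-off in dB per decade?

-20 dB/decade

Each pole contributes −20 dB/decade at high frequency; each zero contributes +20 dB/decade.
Net: 2 zero(s) − 3 pole(s) → -20 dB/decade.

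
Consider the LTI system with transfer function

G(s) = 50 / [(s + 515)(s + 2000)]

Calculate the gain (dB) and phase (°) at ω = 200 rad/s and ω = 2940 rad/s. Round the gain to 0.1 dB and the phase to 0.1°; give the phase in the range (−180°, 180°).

ω = 200: -86.9 dB, -26.9°; ω = 2940: -106.5 dB, -135.8°

At s = jω = j200:
pole (s+515): 515 + j200 → |·| = √(515²+200²) = √305225 ≈ 552.47, ∠ = arctan(200/515) ≈ 21.22°
pole (s+2000): 2000 + j200 → |·| = √(2000²+200²) = √4040000 ≈ 2010, ∠ = arctan(200/2000) ≈ 5.71°
|G| = 50 / 1.1105e+06 ≈ 4.5025e-05
Gain = 20 log₁₀(4.5025e-05) ≈ -86.93 dB
∠G = 0.00° − 26.93° = -26.93°

At s = jω = j2940:
pole (s+515): 515 + j2940 → |·| = √(515²+2940²) = √8908825 ≈ 2984.8, ∠ = arctan(2940/515) ≈ 80.06°
pole (s+2000): 2000 + j2940 → |·| = √(2000²+2940²) = √12643600 ≈ 3555.8, ∠ = arctan(2940/2000) ≈ 55.77°
|G| = 50 / 1.0613e+07 ≈ 4.7112e-06
Gain = 20 log₁₀(4.7112e-06) ≈ -106.54 dB
∠G = 0.00° − 135.83° = -135.83°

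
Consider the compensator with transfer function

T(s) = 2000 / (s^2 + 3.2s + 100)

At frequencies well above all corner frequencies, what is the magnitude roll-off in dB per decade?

Each pole contributes −20 dB/decade at high frequency; each zero contributes +20 dB/decade.
Net: 0 zero(s) − 2 pole(s) → -40 dB/decade.

-40 dB/decade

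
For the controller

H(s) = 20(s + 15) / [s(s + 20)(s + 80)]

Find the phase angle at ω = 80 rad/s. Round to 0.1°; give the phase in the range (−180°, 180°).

At s = jω = j80:
zero (s+15): 15 + j80 → |·| = √(15²+80²) = √6625 ≈ 81.394, ∠ = arctan(80/15) ≈ 79.38°
pole (s+20): 20 + j80 → |·| = √(20²+80²) = √6800 ≈ 82.462, ∠ = arctan(80/20) ≈ 75.96°
pole (s+80): 80 + j80 → |·| = √(80²+80²) = √12800 ≈ 113.14, ∠ = arctan(80/80) ≈ 45.00°
pole at origin: |s| = 80, ∠ = 90.00° (in denominator)
∠H = 79.38° − 210.96° = -131.58°

-131.6°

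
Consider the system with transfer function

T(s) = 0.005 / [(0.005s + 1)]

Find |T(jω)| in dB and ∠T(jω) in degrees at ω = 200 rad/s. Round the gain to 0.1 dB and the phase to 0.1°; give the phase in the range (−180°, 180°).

-49.0 dB, -45.0°

At ω = 200 rad/s:
pole (1 + j200·0.005) = 1 + j1 → |·| ≈ 1.4142, ∠ ≈ 45.00°
|T| = 0.005 · 1 / (1.4142) ≈ 0.0035356
Gain = 20 log₁₀(0.0035356) ≈ -49.03 dB
∠T = (0°) − (45.00°) = -45.00°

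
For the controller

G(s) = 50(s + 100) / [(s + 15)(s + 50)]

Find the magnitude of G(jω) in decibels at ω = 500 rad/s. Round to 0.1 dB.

At s = jω = j500:
zero (s+100): 100 + j500 → |·| = √(100²+500²) = √260000 ≈ 509.9, ∠ = arctan(500/100) ≈ 78.69°
pole (s+15): 15 + j500 → |·| = √(15²+500²) = √250225 ≈ 500.22, ∠ = arctan(500/15) ≈ 88.28°
pole (s+50): 50 + j500 → |·| = √(50²+500²) = √252500 ≈ 502.49, ∠ = arctan(500/50) ≈ 84.29°
|G| = 50 · 509.9 / 2.5136e+05 ≈ 0.10143
Gain = 20 log₁₀(0.10143) ≈ -19.88 dB

-19.9 dB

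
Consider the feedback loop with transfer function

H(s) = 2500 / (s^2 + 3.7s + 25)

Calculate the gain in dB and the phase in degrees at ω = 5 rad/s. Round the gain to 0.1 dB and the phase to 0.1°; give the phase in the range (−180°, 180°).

42.6 dB, -90.0°

At s = jω = j5:
quadratic: (j5)² + 3.7·j5 + 25 = 0 + j18.5 → |·| ≈ 18.5, ∠ ≈ 90.00°
|H| = 2500 / 18.5 ≈ 135.14
Gain = 20 log₁₀(135.14) ≈ 42.62 dB
∠H = 0.00° − 90.00° = -90.00°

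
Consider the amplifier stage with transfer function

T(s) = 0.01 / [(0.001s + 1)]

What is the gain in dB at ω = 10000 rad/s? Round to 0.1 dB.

-60.0 dB

At ω = 10000 rad/s:
pole (1 + j10000·0.001) = 1 + j10 → |·| ≈ 10.05, ∠ ≈ 84.29°
|T| = 0.01 · 1 / (10.05) ≈ 0.00099502
Gain = 20 log₁₀(0.00099502) ≈ -60.04 dB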